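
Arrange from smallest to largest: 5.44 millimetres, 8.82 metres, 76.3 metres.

5.44 millimetres = 0.00544 metres
8.82 metres = 8.82 metres
76.3 metres = 76.3 metres

5.44 millimetres < 8.82 metres < 76.3 metres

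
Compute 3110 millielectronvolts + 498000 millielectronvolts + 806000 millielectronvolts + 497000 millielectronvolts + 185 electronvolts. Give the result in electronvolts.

In electronvolts:
  3110 millielectronvolts = 3110 × 10⁻³ electronvolts = 3.11
  498000 millielectronvolts = 498000 × 10⁻³ electronvolts = 498
  806000 millielectronvolts = 806000 × 10⁻³ electronvolts = 806
  497000 millielectronvolts = 497000 × 10⁻³ electronvolts = 497
  185 electronvolts → 185
Sum: 3.11 + 498 + 806 + 497 + 185 = 1989.11

1989.11 electronvolts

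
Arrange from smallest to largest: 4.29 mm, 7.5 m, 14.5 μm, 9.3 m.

4.29 mm = 0.00429 m
7.5 m = 7.5 m
14.5 μm = 0.0000145 m
9.3 m = 9.3 m

14.5 μm < 4.29 mm < 7.5 m < 9.3 m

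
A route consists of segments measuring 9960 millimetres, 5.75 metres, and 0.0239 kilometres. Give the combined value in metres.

In metres:
  9960 millimetres = 9960 × 10⁻³ metres = 9.96
  5.75 metres → 5.75
  0.0239 kilometres = 0.0239 × 10³ metres = 23.9
Sum: 9.96 + 5.75 + 23.9 = 39.61

39.61 metres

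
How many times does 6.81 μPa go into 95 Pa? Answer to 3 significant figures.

14000000

(95) / (6.81 × 10^-6) = 13.95 × 10^6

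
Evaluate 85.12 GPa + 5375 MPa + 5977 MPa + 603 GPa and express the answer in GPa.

699.472 GPa

In GPa:
  85.12 GPa → 85.12
  5375 MPa = 5375 × 10^-3 GPa = 5.375
  5977 MPa = 5977 × 10^-3 GPa = 5.977
  603 GPa → 603
Sum: 85.12 + 5.375 + 5.977 + 603 = 699.472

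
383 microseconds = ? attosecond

383000000000000 attoseconds

micro = 10⁻⁶, atto = 10⁻¹⁸; factor is 10¹².
383 × 10¹² = 383000000000000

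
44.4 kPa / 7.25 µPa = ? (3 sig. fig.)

6120000000

(44.4e3) / (7.25e-6) = 6.124e9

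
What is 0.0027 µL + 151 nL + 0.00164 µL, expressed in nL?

In nL:
  0.0027 µL = 0.0027e3 nL = 2.7
  151 nL → 151
  0.00164 µL = 0.00164e3 nL = 1.64
Sum: 2.7 + 151 + 1.64 = 155.34

155.34 nL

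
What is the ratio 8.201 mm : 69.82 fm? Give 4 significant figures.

117500000000

(8.201e-3) / (69.82e-15) = 0.11746e12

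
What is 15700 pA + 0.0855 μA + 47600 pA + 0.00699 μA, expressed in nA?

155.79 nA

In nA:
  15700 pA = 15700 × 10^-3 nA = 15.7
  0.0855 μA = 0.0855 × 10^3 nA = 85.5
  47600 pA = 47600 × 10^-3 nA = 47.6
  0.00699 μA = 0.00699 × 10^3 nA = 6.99
Sum: 15.7 + 85.5 + 47.6 + 6.99 = 155.79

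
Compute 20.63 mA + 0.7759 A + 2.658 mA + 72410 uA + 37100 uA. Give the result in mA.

In mA:
  20.63 mA → 20.63
  0.7759 A = 0.7759 × 10³ mA = 775.9
  2.658 mA → 2.658
  72410 uA = 72410 × 10⁻³ mA = 72.41
  37100 uA = 37100 × 10⁻³ mA = 37.1
Sum: 20.63 + 775.9 + 2.658 + 72.41 + 37.1 = 908.698

908.698 mA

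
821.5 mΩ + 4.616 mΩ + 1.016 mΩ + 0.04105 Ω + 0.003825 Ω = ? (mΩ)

872.007 mΩ

In mΩ:
  821.5 mΩ → 821.5
  4.616 mΩ → 4.616
  1.016 mΩ → 1.016
  0.04105 Ω = 0.04105 × 10^3 mΩ = 41.05
  0.003825 Ω = 0.003825 × 10^3 mΩ = 3.825
Sum: 821.5 + 4.616 + 1.016 + 41.05 + 3.825 = 872.007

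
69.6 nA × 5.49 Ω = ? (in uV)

69.6e-9 × 5.49 = 382.104e-9 V

0.382104 uV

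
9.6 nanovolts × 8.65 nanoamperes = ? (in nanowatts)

9.6 × 10^-9 × 8.65 × 10^-9 = 83.04 × 10^-18 W

0.00000008304 nanowatts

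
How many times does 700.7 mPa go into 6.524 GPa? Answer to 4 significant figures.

9311000000

(6.524e9) / (700.7e-3) = 0.0093107e12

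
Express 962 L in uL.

962000000 uL

(no prefix) = 1e0, micro = 1e-6; factor is 1e6.
962 × 1e6 = 962000000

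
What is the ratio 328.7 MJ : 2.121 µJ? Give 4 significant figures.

(328.7 × 10^6) / (2.121 × 10^-6) = 154.97 × 10^12

155000000000000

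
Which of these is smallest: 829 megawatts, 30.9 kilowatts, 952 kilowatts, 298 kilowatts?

30.9 kilowatts

829 megawatts = 829000000 watts
30.9 kilowatts = 30900 watts
952 kilowatts = 952000 watts
298 kilowatts = 298000 watts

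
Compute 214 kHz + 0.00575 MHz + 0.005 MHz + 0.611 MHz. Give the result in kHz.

In kHz:
  214 kHz → 214
  0.00575 MHz = 0.00575e3 kHz = 5.75
  0.005 MHz = 0.005e3 kHz = 5
  0.611 MHz = 0.611e3 kHz = 611
Sum: 214 + 5.75 + 5 + 611 = 835.75

835.75 kHz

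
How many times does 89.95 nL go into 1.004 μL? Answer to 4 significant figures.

(1.004 × 10⁻⁶) / (89.95 × 10⁻⁹) = 0.011162 × 10³

11.16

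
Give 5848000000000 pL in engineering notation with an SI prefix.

5.848 L

= 5.848 L; mantissa already in [1, 1000).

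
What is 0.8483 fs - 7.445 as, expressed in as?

In as:
  0.8483 fs = 0.8483e3 as = 848.3
  7.445 as → 7.445
Difference: 848.3 - 7.445 = 840.855

840.855 as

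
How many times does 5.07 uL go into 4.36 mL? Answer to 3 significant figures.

860

(4.36e-3) / (5.07e-6) = 0.86e3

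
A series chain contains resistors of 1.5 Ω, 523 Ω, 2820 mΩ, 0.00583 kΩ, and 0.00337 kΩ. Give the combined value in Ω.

536.52 Ω

In Ω:
  1.5 Ω → 1.5
  523 Ω → 523
  2820 mΩ = 2820 × 10⁻³ Ω = 2.82
  0.00583 kΩ = 0.00583 × 10³ Ω = 5.83
  0.00337 kΩ = 0.00337 × 10³ Ω = 3.37
Sum: 1.5 + 523 + 2.82 + 5.83 + 3.37 = 536.52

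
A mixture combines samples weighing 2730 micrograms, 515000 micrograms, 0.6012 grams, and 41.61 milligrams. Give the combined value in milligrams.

1160.54 milligrams

In milligrams:
  2730 micrograms = 2730e-3 milligrams = 2.73
  515000 micrograms = 515000e-3 milligrams = 515
  0.6012 grams = 0.6012e3 milligrams = 601.2
  41.61 milligrams → 41.61
Sum: 2.73 + 515 + 601.2 + 41.61 = 1160.54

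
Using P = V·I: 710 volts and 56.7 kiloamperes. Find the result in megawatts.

40.257 megawatts

710 × 56.7e3 = 40257e3 W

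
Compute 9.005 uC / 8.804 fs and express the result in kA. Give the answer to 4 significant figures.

(9.005 × 10^-6) / (8.804 × 10^-15) = 1.02283 × 10^9 A

1023000 kA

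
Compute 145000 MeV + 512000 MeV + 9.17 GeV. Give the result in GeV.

In GeV:
  145000 MeV = 145000e-3 GeV = 145
  512000 MeV = 512000e-3 GeV = 512
  9.17 GeV → 9.17
Sum: 145 + 512 + 9.17 = 666.17

666.17 GeV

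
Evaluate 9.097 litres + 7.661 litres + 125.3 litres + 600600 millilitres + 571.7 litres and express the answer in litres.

1314.358 litres

In litres:
  9.097 litres → 9.097
  7.661 litres → 7.661
  125.3 litres → 125.3
  600600 millilitres = 600600e-3 litres = 600.6
  571.7 litres → 571.7
Sum: 9.097 + 7.661 + 125.3 + 600.6 + 571.7 = 1314.358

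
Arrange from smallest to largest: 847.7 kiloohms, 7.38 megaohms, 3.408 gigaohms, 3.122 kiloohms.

3.122 kiloohms < 847.7 kiloohms < 7.38 megaohms < 3.408 gigaohms

847.7 kiloohms = 847700 ohms
7.38 megaohms = 7380000 ohms
3.408 gigaohms = 3408000000 ohms
3.122 kiloohms = 3122 ohms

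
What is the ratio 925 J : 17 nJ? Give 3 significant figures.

(925) / (17 × 10⁻⁹) = 54.41 × 10⁹

54400000000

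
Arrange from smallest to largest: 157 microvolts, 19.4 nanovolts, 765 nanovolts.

157 microvolts = 0.000157 volts
19.4 nanovolts = 0.0000000194 volts
765 nanovolts = 0.000000765 volts

19.4 nanovolts < 765 nanovolts < 157 microvolts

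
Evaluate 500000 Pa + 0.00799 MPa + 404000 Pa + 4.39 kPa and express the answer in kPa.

In kPa:
  500000 Pa = 500000e-3 kPa = 500
  0.00799 MPa = 0.00799e3 kPa = 7.99
  404000 Pa = 404000e-3 kPa = 404
  4.39 kPa → 4.39
Sum: 500 + 7.99 + 404 + 4.39 = 916.38

916.38 kPa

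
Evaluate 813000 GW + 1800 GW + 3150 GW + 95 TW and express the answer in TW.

912.95 TW

In TW:
  813000 GW = 813000e-3 TW = 813
  1800 GW = 1800e-3 TW = 1.8
  3150 GW = 3150e-3 TW = 3.15
  95 TW → 95
Sum: 813 + 1.8 + 3.15 + 95 = 912.95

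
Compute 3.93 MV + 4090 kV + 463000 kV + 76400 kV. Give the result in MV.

547.42 MV

In MV:
  3.93 MV → 3.93
  4090 kV = 4090e-3 MV = 4.09
  463000 kV = 463000e-3 MV = 463
  76400 kV = 76400e-3 MV = 76.4
Sum: 3.93 + 4.09 + 463 + 76.4 = 547.42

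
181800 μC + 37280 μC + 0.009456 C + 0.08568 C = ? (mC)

In mC:
  181800 μC = 181800 × 10⁻³ mC = 181.8
  37280 μC = 37280 × 10⁻³ mC = 37.28
  0.009456 C = 0.009456 × 10³ mC = 9.456
  0.08568 C = 0.08568 × 10³ mC = 85.68
Sum: 181.8 + 37.28 + 9.456 + 85.68 = 314.216

314.216 mC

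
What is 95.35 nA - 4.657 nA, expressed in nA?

90.693 nA

In nA:
  95.35 nA → 95.35
  4.657 nA → 4.657
Difference: 95.35 - 4.657 = 90.693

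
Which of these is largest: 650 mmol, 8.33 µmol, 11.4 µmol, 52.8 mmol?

650 mmol = 0.65 mol
8.33 µmol = 0.00000833 mol
11.4 µmol = 0.0000114 mol
52.8 mmol = 0.0528 mol

650 mmol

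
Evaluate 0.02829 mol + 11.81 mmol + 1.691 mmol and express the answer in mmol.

41.791 mmol

In mmol:
  0.02829 mol = 0.02829 × 10³ mmol = 28.29
  11.81 mmol → 11.81
  1.691 mmol → 1.691
Sum: 28.29 + 11.81 + 1.691 = 41.791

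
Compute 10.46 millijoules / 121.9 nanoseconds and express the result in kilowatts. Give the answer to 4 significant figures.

85.81 kilowatts

(10.46e-3) / (121.9e-9) = 0.085808e6 W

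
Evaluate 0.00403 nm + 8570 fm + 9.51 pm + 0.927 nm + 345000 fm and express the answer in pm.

In pm:
  0.00403 nm = 0.00403 × 10^3 pm = 4.03
  8570 fm = 8570 × 10^-3 pm = 8.57
  9.51 pm → 9.51
  0.927 nm = 0.927 × 10^3 pm = 927
  345000 fm = 345000 × 10^-3 pm = 345
Sum: 4.03 + 8.57 + 9.51 + 927 + 345 = 1294.11

1294.11 pm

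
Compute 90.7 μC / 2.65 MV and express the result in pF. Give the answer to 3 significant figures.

34.2 pF

(90.7 × 10⁻⁶) / (2.65 × 10⁶) = 34.226 × 10⁻¹² F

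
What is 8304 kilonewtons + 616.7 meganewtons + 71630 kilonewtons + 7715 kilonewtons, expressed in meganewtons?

704.349 meganewtons

In meganewtons:
  8304 kilonewtons = 8304e-3 meganewtons = 8.304
  616.7 meganewtons → 616.7
  71630 kilonewtons = 71630e-3 meganewtons = 71.63
  7715 kilonewtons = 7715e-3 meganewtons = 7.715
Sum: 8.304 + 616.7 + 71.63 + 7.715 = 704.349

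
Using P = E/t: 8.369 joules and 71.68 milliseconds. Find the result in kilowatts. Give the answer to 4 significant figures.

(8.369) / (71.68 × 10⁻³) = 0.116755 × 10³ W

0.1168 kilowatts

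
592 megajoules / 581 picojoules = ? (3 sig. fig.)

1020000000000000000

(592e6) / (581e-12) = 1.019e18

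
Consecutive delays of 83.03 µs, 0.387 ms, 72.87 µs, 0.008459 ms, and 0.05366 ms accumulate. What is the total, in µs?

In µs:
  83.03 µs → 83.03
  0.387 ms = 0.387e3 µs = 387
  72.87 µs → 72.87
  0.008459 ms = 0.008459e3 µs = 8.459
  0.05366 ms = 0.05366e3 µs = 53.66
Sum: 83.03 + 387 + 72.87 + 8.459 + 53.66 = 605.019

605.019 µs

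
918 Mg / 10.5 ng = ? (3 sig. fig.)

87400000000000000

(918e6) / (10.5e-9) = 87.43e15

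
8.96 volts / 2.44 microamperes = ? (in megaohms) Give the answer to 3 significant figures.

3.67 megaohms

(8.96) / (2.44e-6) = 3.6721e6 Ω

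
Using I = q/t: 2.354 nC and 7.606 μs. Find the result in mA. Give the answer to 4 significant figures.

0.3095 mA

(2.354 × 10^-9) / (7.606 × 10^-6) = 0.309493 × 10^-3 A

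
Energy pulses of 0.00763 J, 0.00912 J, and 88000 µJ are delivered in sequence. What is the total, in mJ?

In mJ:
  0.00763 J = 0.00763e3 mJ = 7.63
  0.00912 J = 0.00912e3 mJ = 9.12
  88000 µJ = 88000e-3 mJ = 88
Sum: 7.63 + 9.12 + 88 = 104.75

104.75 mJ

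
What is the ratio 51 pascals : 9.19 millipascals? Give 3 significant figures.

(51) / (9.19 × 10⁻³) = 5.55 × 10³

5550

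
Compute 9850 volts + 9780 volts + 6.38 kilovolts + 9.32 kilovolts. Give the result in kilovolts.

In kilovolts:
  9850 volts = 9850 × 10^-3 kilovolts = 9.85
  9780 volts = 9780 × 10^-3 kilovolts = 9.78
  6.38 kilovolts → 6.38
  9.32 kilovolts → 9.32
Sum: 9.85 + 9.78 + 6.38 + 9.32 = 35.33

35.33 kilovolts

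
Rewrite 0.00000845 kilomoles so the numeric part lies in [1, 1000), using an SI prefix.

8.45 millimoles

= 8.45 × 10⁻³ moles; 10⁻³ is milli.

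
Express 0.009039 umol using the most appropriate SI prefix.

9.039 nmol

= 9.039e-9 mol; 1e-9 is nano.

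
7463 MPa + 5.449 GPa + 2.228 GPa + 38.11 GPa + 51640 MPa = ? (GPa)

104.89 GPa

In GPa:
  7463 MPa = 7463 × 10⁻³ GPa = 7.463
  5.449 GPa → 5.449
  2.228 GPa → 2.228
  38.11 GPa → 38.11
  51640 MPa = 51640 × 10⁻³ GPa = 51.64
Sum: 7.463 + 5.449 + 2.228 + 38.11 + 51.64 = 104.89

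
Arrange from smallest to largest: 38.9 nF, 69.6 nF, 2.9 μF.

38.9 nF < 69.6 nF < 2.9 μF

38.9 nF = 0.0000000389 F
69.6 nF = 0.0000000696 F
2.9 μF = 0.0000029 F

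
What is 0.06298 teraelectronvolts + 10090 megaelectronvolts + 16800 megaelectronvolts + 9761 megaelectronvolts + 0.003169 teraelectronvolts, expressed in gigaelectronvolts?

In gigaelectronvolts:
  0.06298 teraelectronvolts = 0.06298e3 gigaelectronvolts = 62.98
  10090 megaelectronvolts = 10090e-3 gigaelectronvolts = 10.09
  16800 megaelectronvolts = 16800e-3 gigaelectronvolts = 16.8
  9761 megaelectronvolts = 9761e-3 gigaelectronvolts = 9.761
  0.003169 teraelectronvolts = 0.003169e3 gigaelectronvolts = 3.169
Sum: 62.98 + 10.09 + 16.8 + 9.761 + 3.169 = 102.8

102.8 gigaelectronvolts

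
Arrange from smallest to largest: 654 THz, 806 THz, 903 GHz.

654 THz = 654000000000000 Hz
806 THz = 806000000000000 Hz
903 GHz = 903000000000 Hz

903 GHz < 654 THz < 806 THz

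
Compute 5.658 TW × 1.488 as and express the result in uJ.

8.419104 uJ

5.658e12 × 1.488e-18 = 8.419104e-6 J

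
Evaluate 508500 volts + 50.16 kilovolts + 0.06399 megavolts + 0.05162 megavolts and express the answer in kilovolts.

In kilovolts:
  508500 volts = 508500e-3 kilovolts = 508.5
  50.16 kilovolts → 50.16
  0.06399 megavolts = 0.06399e3 kilovolts = 63.99
  0.05162 megavolts = 0.05162e3 kilovolts = 51.62
Sum: 508.5 + 50.16 + 63.99 + 51.62 = 674.27

674.27 kilovolts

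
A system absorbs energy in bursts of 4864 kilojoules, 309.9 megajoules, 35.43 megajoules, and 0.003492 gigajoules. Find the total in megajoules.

353.686 megajoules

In megajoules:
  4864 kilojoules = 4864 × 10⁻³ megajoules = 4.864
  309.9 megajoules → 309.9
  35.43 megajoules → 35.43
  0.003492 gigajoules = 0.003492 × 10³ megajoules = 3.492
Sum: 4.864 + 309.9 + 35.43 + 3.492 = 353.686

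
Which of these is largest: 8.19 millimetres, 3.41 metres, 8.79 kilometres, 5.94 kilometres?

8.19 millimetres = 0.00819 metres
3.41 metres = 3.41 metres
8.79 kilometres = 8790 metres
5.94 kilometres = 5940 metres

8.79 kilometres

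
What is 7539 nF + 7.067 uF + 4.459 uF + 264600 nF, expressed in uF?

283.665 uF

In uF:
  7539 nF = 7539 × 10⁻³ uF = 7.539
  7.067 uF → 7.067
  4.459 uF → 4.459
  264600 nF = 264600 × 10⁻³ uF = 264.6
Sum: 7.539 + 7.067 + 4.459 + 264.6 = 283.665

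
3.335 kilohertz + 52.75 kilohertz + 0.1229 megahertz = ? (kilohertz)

In kilohertz:
  3.335 kilohertz → 3.335
  52.75 kilohertz → 52.75
  0.1229 megahertz = 0.1229e3 kilohertz = 122.9
Sum: 3.335 + 52.75 + 122.9 = 178.985

178.985 kilohertz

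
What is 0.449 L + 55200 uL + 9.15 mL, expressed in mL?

513.35 mL

In mL:
  0.449 L = 0.449 × 10³ mL = 449
  55200 uL = 55200 × 10⁻³ mL = 55.2
  9.15 mL → 9.15
Sum: 449 + 55.2 + 9.15 = 513.35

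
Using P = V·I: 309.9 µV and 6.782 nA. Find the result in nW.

0.0021017418 nW

309.9 × 10^-6 × 6.782 × 10^-9 = 2101.7418 × 10^-15 W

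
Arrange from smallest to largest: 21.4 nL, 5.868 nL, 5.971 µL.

5.868 nL < 21.4 nL < 5.971 µL

21.4 nL = 0.0000000214 L
5.868 nL = 0.000000005868 L
5.971 µL = 0.000005971 L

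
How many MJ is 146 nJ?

nano = 10⁻⁹, mega = 10⁶; factor is 10⁻¹⁵.
146 × 10⁻¹⁵ = 0.000000000000146

0.000000000000146 MJ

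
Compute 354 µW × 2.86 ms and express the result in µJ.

1.01244 µJ

354e-6 × 2.86e-3 = 1012.44e-9 J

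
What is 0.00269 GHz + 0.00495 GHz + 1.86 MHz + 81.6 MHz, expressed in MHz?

91.1 MHz

In MHz:
  0.00269 GHz = 0.00269 × 10³ MHz = 2.69
  0.00495 GHz = 0.00495 × 10³ MHz = 4.95
  1.86 MHz → 1.86
  81.6 MHz → 81.6
Sum: 2.69 + 4.95 + 1.86 + 81.6 = 91.1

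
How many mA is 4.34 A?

4340 mA

(no prefix) = 1e0, milli = 1e-3; factor is 1e3.
4.34 × 1e3 = 4340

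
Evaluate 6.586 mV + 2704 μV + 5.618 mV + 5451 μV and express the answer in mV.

20.359 mV

In mV:
  6.586 mV → 6.586
  2704 μV = 2704e-3 mV = 2.704
  5.618 mV → 5.618
  5451 μV = 5451e-3 mV = 5.451
Sum: 6.586 + 2.704 + 5.618 + 5.451 = 20.359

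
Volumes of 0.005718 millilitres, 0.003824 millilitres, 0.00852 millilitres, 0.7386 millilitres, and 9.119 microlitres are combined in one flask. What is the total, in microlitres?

In microlitres:
  0.005718 millilitres = 0.005718 × 10³ microlitres = 5.718
  0.003824 millilitres = 0.003824 × 10³ microlitres = 3.824
  0.00852 millilitres = 0.00852 × 10³ microlitres = 8.52
  0.7386 millilitres = 0.7386 × 10³ microlitres = 738.6
  9.119 microlitres → 9.119
Sum: 5.718 + 3.824 + 8.52 + 738.6 + 9.119 = 765.781

765.781 microlitres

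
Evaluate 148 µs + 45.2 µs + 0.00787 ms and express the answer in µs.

In µs:
  148 µs → 148
  45.2 µs → 45.2
  0.00787 ms = 0.00787 × 10^3 µs = 7.87
Sum: 148 + 45.2 + 7.87 = 201.07

201.07 µs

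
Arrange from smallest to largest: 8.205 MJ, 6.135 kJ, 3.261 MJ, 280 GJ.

6.135 kJ < 3.261 MJ < 8.205 MJ < 280 GJ

8.205 MJ = 8205000 J
6.135 kJ = 6135 J
3.261 MJ = 3261000 J
280 GJ = 280000000000 J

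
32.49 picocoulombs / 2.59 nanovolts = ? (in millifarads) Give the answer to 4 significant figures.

12.54 millifarads

(32.49e-12) / (2.59e-9) = 12.5444e-3 F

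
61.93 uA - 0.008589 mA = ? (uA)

53.341 uA

In uA:
  61.93 uA → 61.93
  0.008589 mA = 0.008589e3 uA = 8.589
Difference: 61.93 - 8.589 = 53.341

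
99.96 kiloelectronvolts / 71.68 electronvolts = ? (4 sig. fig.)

(99.96 × 10³) / (71.68) = 1.3945 × 10³

1395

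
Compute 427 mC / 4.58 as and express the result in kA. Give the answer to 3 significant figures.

93200000000000 kA

(427 × 10^-3) / (4.58 × 10^-18) = 93.231 × 10^15 A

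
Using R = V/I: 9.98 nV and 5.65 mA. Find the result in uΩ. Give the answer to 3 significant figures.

(9.98 × 10^-9) / (5.65 × 10^-3) = 1.7664 × 10^-6 Ω

1.77 uΩ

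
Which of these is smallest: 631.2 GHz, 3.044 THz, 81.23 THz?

631.2 GHz

631.2 GHz = 631200000000 Hz
3.044 THz = 3044000000000 Hz
81.23 THz = 81230000000000 Hz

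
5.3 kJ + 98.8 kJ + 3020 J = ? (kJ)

In kJ:
  5.3 kJ → 5.3
  98.8 kJ → 98.8
  3020 J = 3020e-3 kJ = 3.02
Sum: 5.3 + 98.8 + 3.02 = 107.12

107.12 kJ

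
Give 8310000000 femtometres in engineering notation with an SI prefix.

= 8.31e-6 metres; 1e-6 is micro.

8.31 micrometres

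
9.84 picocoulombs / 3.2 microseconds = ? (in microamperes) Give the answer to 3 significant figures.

3.08 microamperes

(9.84 × 10^-12) / (3.2 × 10^-6) = 3.075 × 10^-6 A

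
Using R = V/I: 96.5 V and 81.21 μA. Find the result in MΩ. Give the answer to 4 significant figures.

1.188 MΩ

(96.5) / (81.21 × 10^-6) = 1.18828 × 10^6 Ω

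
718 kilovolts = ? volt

kilo = 1e3, (no prefix) = 1e0; factor is 1e3.
718 × 1e3 = 718000

718000 volts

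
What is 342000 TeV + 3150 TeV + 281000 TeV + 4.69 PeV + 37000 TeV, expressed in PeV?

667.84 PeV

In PeV:
  342000 TeV = 342000 × 10⁻³ PeV = 342
  3150 TeV = 3150 × 10⁻³ PeV = 3.15
  281000 TeV = 281000 × 10⁻³ PeV = 281
  4.69 PeV → 4.69
  37000 TeV = 37000 × 10⁻³ PeV = 37
Sum: 342 + 3.15 + 281 + 4.69 + 37 = 667.84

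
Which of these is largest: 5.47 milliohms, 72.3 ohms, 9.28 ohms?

72.3 ohms

5.47 milliohms = 0.00547 ohms
72.3 ohms = 72.3 ohms
9.28 ohms = 9.28 ohms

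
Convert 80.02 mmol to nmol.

80020000 nmol

milli = 10^-3, nano = 10^-9; factor is 10^6.
80.02 × 10^6 = 80020000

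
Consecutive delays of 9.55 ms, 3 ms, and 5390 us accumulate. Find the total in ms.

In ms:
  9.55 ms → 9.55
  3 ms → 3
  5390 us = 5390 × 10⁻³ ms = 5.39
Sum: 9.55 + 3 + 5.39 = 17.94

17.94 ms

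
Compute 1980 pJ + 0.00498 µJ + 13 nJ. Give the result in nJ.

19.96 nJ

In nJ:
  1980 pJ = 1980e-3 nJ = 1.98
  0.00498 µJ = 0.00498e3 nJ = 4.98
  13 nJ → 13
Sum: 1.98 + 4.98 + 13 = 19.96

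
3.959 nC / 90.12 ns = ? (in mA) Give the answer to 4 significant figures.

43.93 mA

(3.959 × 10^-9) / (90.12 × 10^-9) = 0.0439303 A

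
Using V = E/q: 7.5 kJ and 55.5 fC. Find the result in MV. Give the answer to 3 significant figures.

(7.5e3) / (55.5e-15) = 0.13514e18 V

135000000000 MV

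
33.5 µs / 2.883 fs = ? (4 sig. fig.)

11620000000

(33.5 × 10^-6) / (2.883 × 10^-15) = 11.62 × 10^9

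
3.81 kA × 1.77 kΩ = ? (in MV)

3.81e3 × 1.77e3 = 6.7437e6 V

6.7437 MV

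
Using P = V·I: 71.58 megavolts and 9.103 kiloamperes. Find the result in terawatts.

0.65159274 terawatts

71.58 × 10⁶ × 9.103 × 10³ = 651.59274 × 10⁹ W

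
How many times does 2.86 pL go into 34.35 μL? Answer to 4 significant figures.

(34.35 × 10^-6) / (2.86 × 10^-12) = 12.01 × 10^6

12010000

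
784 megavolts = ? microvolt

784000000000000 microvolts

mega = 10⁶, micro = 10⁻⁶; factor is 10¹².
784 × 10¹² = 784000000000000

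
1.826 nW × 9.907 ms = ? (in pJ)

18.090182 pJ

1.826 × 10⁻⁹ × 9.907 × 10⁻³ = 18.090182 × 10⁻¹² J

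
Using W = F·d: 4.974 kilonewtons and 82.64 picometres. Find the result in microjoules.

0.41105136 microjoules

4.974e3 × 82.64e-12 = 411.05136e-9 J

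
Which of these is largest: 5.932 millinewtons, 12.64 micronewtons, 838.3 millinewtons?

5.932 millinewtons = 0.005932 newtons
12.64 micronewtons = 0.00001264 newtons
838.3 millinewtons = 0.8383 newtons

838.3 millinewtons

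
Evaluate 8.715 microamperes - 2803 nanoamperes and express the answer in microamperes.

5.912 microamperes

In microamperes:
  8.715 microamperes → 8.715
  2803 nanoamperes = 2803 × 10^-3 microamperes = 2.803
Difference: 8.715 - 2.803 = 5.912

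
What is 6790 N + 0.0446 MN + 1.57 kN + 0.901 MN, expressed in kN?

In kN:
  6790 N = 6790 × 10⁻³ kN = 6.79
  0.0446 MN = 0.0446 × 10³ kN = 44.6
  1.57 kN → 1.57
  0.901 MN = 0.901 × 10³ kN = 901
Sum: 6.79 + 44.6 + 1.57 + 901 = 953.96

953.96 kN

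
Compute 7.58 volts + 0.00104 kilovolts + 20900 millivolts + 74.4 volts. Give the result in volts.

103.92 volts

In volts:
  7.58 volts → 7.58
  0.00104 kilovolts = 0.00104e3 volts = 1.04
  20900 millivolts = 20900e-3 volts = 20.9
  74.4 volts → 74.4
Sum: 7.58 + 1.04 + 20.9 + 74.4 = 103.92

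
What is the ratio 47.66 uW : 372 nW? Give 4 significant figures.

(47.66 × 10⁻⁶) / (372 × 10⁻⁹) = 0.12812 × 10³

128.1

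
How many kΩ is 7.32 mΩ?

milli = 1e-3, kilo = 1e3; factor is 1e-6.
7.32 × 1e-6 = 0.00000732

0.00000732 kΩ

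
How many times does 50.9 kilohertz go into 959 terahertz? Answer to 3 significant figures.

(959e12) / (50.9e3) = 18.84e9

18800000000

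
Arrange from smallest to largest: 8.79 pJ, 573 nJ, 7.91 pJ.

8.79 pJ = 0.00000000000879 J
573 nJ = 0.000000573 J
7.91 pJ = 0.00000000000791 J

7.91 pJ < 8.79 pJ < 573 nJ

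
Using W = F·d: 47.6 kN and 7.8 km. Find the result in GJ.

47.6 × 10^3 × 7.8 × 10^3 = 371.28 × 10^6 J

0.37128 GJ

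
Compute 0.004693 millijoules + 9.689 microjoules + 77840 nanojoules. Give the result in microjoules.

92.222 microjoules

In microjoules:
  0.004693 millijoules = 0.004693e3 microjoules = 4.693
  9.689 microjoules → 9.689
  77840 nanojoules = 77840e-3 microjoules = 77.84
Sum: 4.693 + 9.689 + 77.84 = 92.222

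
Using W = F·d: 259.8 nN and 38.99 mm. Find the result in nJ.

10.129602 nJ

259.8 × 10^-9 × 38.99 × 10^-3 = 10129.602 × 10^-12 J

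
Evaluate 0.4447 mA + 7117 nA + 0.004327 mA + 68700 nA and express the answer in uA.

In uA:
  0.4447 mA = 0.4447 × 10³ uA = 444.7
  7117 nA = 7117 × 10⁻³ uA = 7.117
  0.004327 mA = 0.004327 × 10³ uA = 4.327
  68700 nA = 68700 × 10⁻³ uA = 68.7
Sum: 444.7 + 7.117 + 4.327 + 68.7 = 524.844

524.844 uA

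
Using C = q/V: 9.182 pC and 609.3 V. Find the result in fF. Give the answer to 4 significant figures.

15.07 fF

(9.182e-12) / (609.3) = 0.0150698e-12 F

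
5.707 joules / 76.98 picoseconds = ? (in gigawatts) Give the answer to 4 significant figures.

(5.707) / (76.98 × 10^-12) = 0.0741361 × 10^12 W

74.14 gigawatts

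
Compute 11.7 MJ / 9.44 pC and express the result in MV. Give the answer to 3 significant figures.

1240000000000 MV

(11.7 × 10^6) / (9.44 × 10^-12) = 1.2394 × 10^18 V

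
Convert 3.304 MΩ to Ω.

mega = 10⁶, (no prefix) = 10⁰; factor is 10⁶.
3.304 × 10⁶ = 3304000

3304000 Ω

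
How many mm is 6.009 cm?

centi = 10^-2, milli = 10^-3; factor is 10^1.
6.009 × 10^1 = 60.09

60.09 mm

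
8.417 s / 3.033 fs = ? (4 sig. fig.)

(8.417) / (3.033 × 10^-15) = 2.7751 × 10^15

2775000000000000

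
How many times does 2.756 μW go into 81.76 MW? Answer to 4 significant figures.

29670000000000

(81.76 × 10^6) / (2.756 × 10^-6) = 29.666 × 10^12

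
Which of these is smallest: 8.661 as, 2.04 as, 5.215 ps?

2.04 as

8.661 as = 0.000000000000000008661 s
2.04 as = 0.00000000000000000204 s
5.215 ps = 0.000000000005215 s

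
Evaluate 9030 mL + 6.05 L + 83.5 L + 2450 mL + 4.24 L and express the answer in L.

In L:
  9030 mL = 9030e-3 L = 9.03
  6.05 L → 6.05
  83.5 L → 83.5
  2450 mL = 2450e-3 L = 2.45
  4.24 L → 4.24
Sum: 9.03 + 6.05 + 83.5 + 2.45 + 4.24 = 105.27

105.27 L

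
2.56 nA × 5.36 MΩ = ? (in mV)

2.56 × 10⁻⁹ × 5.36 × 10⁶ = 13.7216 × 10⁻³ V

13.7216 mV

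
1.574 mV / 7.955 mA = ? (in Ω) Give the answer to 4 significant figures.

0.1979 Ω

(1.574 × 10⁻³) / (7.955 × 10⁻³) = 0.197863 Ω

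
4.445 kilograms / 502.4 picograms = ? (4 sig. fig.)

(4.445 × 10³) / (502.4 × 10⁻¹²) = 0.0088475 × 10¹⁵

8848000000000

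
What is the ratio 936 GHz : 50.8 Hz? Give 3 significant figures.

18400000000

(936e9) / (50.8) = 18.43e9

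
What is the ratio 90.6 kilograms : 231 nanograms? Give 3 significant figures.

(90.6 × 10^3) / (231 × 10^-9) = 0.3922 × 10^12

392000000000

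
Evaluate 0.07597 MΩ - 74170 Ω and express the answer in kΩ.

1.8 kΩ

In kΩ:
  0.07597 MΩ = 0.07597 × 10³ kΩ = 75.97
  74170 Ω = 74170 × 10⁻³ kΩ = 74.17
Difference: 75.97 - 74.17 = 1.8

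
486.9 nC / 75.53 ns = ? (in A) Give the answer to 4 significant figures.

(486.9 × 10^-9) / (75.53 × 10^-9) = 6.44645 A

6.446 A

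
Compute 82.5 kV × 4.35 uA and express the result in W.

82.5 × 10^3 × 4.35 × 10^-6 = 358.875 × 10^-3 W

0.358875 W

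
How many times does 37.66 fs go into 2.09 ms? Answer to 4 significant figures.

(2.09e-3) / (37.66e-15) = 0.055497e12

55500000000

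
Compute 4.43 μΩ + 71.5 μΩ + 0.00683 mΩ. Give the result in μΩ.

82.76 μΩ

In μΩ:
  4.43 μΩ → 4.43
  71.5 μΩ → 71.5
  0.00683 mΩ = 0.00683e3 μΩ = 6.83
Sum: 4.43 + 71.5 + 6.83 = 82.76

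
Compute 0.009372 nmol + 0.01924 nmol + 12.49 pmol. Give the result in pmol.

In pmol:
  0.009372 nmol = 0.009372e3 pmol = 9.372
  0.01924 nmol = 0.01924e3 pmol = 19.24
  12.49 pmol → 12.49
Sum: 9.372 + 19.24 + 12.49 = 41.102

41.102 pmol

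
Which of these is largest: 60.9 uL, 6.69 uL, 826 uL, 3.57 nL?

826 uL

60.9 uL = 0.0000609 L
6.69 uL = 0.00000669 L
826 uL = 0.000826 L
3.57 nL = 0.00000000357 L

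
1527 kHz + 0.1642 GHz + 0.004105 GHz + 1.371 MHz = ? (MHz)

171.203 MHz

In MHz:
  1527 kHz = 1527 × 10^-3 MHz = 1.527
  0.1642 GHz = 0.1642 × 10^3 MHz = 164.2
  0.004105 GHz = 0.004105 × 10^3 MHz = 4.105
  1.371 MHz → 1.371
Sum: 1.527 + 164.2 + 4.105 + 1.371 = 171.203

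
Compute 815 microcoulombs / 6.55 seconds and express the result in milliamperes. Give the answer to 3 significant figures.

0.124 milliamperes

(815e-6) / (6.55) = 124.43e-6 A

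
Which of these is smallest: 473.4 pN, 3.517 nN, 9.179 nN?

473.4 pN = 0.0000000004734 N
3.517 nN = 0.000000003517 N
9.179 nN = 0.000000009179 N

473.4 pN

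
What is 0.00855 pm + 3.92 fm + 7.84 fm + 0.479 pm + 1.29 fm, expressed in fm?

500.6 fm

In fm:
  0.00855 pm = 0.00855e3 fm = 8.55
  3.92 fm → 3.92
  7.84 fm → 7.84
  0.479 pm = 0.479e3 fm = 479
  1.29 fm → 1.29
Sum: 8.55 + 3.92 + 7.84 + 479 + 1.29 = 500.6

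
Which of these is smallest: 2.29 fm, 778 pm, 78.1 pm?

2.29 fm = 0.00000000000000229 m
778 pm = 0.000000000778 m
78.1 pm = 0.0000000000781 m

2.29 fm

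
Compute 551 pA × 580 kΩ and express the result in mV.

0.31958 mV

551 × 10^-12 × 580 × 10^3 = 319580 × 10^-9 V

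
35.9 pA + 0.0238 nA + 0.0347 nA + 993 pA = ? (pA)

1087.4 pA

In pA:
  35.9 pA → 35.9
  0.0238 nA = 0.0238 × 10³ pA = 23.8
  0.0347 nA = 0.0347 × 10³ pA = 34.7
  993 pA → 993
Sum: 35.9 + 23.8 + 34.7 + 993 = 1087.4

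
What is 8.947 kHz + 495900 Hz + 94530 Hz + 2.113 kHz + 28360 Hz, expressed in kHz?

In kHz:
  8.947 kHz → 8.947
  495900 Hz = 495900 × 10^-3 kHz = 495.9
  94530 Hz = 94530 × 10^-3 kHz = 94.53
  2.113 kHz → 2.113
  28360 Hz = 28360 × 10^-3 kHz = 28.36
Sum: 8.947 + 495.9 + 94.53 + 2.113 + 28.36 = 629.85

629.85 kHz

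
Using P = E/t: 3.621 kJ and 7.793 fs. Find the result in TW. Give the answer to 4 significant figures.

(3.621 × 10³) / (7.793 × 10⁻¹⁵) = 0.464648 × 10¹⁸ W

464600 TW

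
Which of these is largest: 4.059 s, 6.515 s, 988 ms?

4.059 s = 4.059 s
6.515 s = 6.515 s
988 ms = 0.988 s

6.515 s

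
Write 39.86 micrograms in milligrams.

0.03986 milligrams

micro = 10^-6, milli = 10^-3; factor is 10^-3.
39.86 × 10^-3 = 0.03986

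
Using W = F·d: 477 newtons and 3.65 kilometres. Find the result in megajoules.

477 × 3.65 × 10^3 = 1741.05 × 10^3 J

1.74105 megajoules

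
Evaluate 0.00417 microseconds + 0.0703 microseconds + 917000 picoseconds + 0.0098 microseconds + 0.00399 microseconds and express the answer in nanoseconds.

1005.26 nanoseconds

In nanoseconds:
  0.00417 microseconds = 0.00417 × 10^3 nanoseconds = 4.17
  0.0703 microseconds = 0.0703 × 10^3 nanoseconds = 70.3
  917000 picoseconds = 917000 × 10^-3 nanoseconds = 917
  0.0098 microseconds = 0.0098 × 10^3 nanoseconds = 9.8
  0.00399 microseconds = 0.00399 × 10^3 nanoseconds = 3.99
Sum: 4.17 + 70.3 + 917 + 9.8 + 3.99 = 1005.26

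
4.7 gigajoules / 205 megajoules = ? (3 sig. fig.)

(4.7 × 10⁹) / (205 × 10⁶) = 0.02293 × 10³

22.9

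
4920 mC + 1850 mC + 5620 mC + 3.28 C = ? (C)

15.67 C

In C:
  4920 mC = 4920 × 10^-3 C = 4.92
  1850 mC = 1850 × 10^-3 C = 1.85
  5620 mC = 5620 × 10^-3 C = 5.62
  3.28 C → 3.28
Sum: 4.92 + 1.85 + 5.62 + 3.28 = 15.67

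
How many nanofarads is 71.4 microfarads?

71400 nanofarads

micro = 10⁻⁶, nano = 10⁻⁹; factor is 10³.
71.4 × 10³ = 71400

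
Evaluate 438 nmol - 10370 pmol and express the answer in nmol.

427.63 nmol

In nmol:
  438 nmol → 438
  10370 pmol = 10370 × 10⁻³ nmol = 10.37
Difference: 438 - 10.37 = 427.63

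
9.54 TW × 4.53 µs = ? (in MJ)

9.54 × 10¹² × 4.53 × 10⁻⁶ = 43.2162 × 10⁶ J

43.2162 MJ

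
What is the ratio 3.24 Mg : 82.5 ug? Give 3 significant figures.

(3.24 × 10^6) / (82.5 × 10^-6) = 0.03927 × 10^12

39300000000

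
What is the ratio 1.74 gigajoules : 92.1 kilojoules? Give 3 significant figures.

(1.74 × 10⁹) / (92.1 × 10³) = 0.01889 × 10⁶

18900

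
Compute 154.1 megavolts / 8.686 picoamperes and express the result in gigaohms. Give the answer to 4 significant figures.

17740000000 gigaohms

(154.1 × 10^6) / (8.686 × 10^-12) = 17.7412 × 10^18 Ω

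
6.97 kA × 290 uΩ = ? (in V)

6.97 × 10³ × 290 × 10⁻⁶ = 2021.3 × 10⁻³ V

2.0213 V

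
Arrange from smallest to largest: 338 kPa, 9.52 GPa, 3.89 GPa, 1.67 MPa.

338 kPa = 338000 Pa
9.52 GPa = 9520000000 Pa
3.89 GPa = 3890000000 Pa
1.67 MPa = 1670000 Pa

338 kPa < 1.67 MPa < 3.89 GPa < 9.52 GPa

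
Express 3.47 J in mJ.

(no prefix) = 1e0, milli = 1e-3; factor is 1e3.
3.47 × 1e3 = 3470

3470 mJ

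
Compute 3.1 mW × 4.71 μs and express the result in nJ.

3.1 × 10^-3 × 4.71 × 10^-6 = 14.601 × 10^-9 J

14.601 nJ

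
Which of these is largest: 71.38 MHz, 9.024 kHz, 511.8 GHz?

71.38 MHz = 71380000 Hz
9.024 kHz = 9024 Hz
511.8 GHz = 511800000000 Hz

511.8 GHz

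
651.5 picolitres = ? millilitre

pico = 10⁻¹², milli = 10⁻³; factor is 10⁻⁹.
651.5 × 10⁻⁹ = 0.0000006515

0.0000006515 millilitres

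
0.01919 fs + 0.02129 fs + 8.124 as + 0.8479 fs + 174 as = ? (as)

1070.504 as

In as:
  0.01919 fs = 0.01919e3 as = 19.19
  0.02129 fs = 0.02129e3 as = 21.29
  8.124 as → 8.124
  0.8479 fs = 0.8479e3 as = 847.9
  174 as → 174
Sum: 19.19 + 21.29 + 8.124 + 847.9 + 174 = 1070.504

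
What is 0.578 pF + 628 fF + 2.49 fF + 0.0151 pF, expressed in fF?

1223.59 fF

In fF:
  0.578 pF = 0.578 × 10³ fF = 578
  628 fF → 628
  2.49 fF → 2.49
  0.0151 pF = 0.0151 × 10³ fF = 15.1
Sum: 578 + 628 + 2.49 + 15.1 = 1223.59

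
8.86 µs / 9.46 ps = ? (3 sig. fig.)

(8.86e-6) / (9.46e-12) = 0.9366e6

937000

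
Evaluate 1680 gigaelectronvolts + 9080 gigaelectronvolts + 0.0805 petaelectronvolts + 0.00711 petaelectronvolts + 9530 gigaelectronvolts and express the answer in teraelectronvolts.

107.9 teraelectronvolts

In teraelectronvolts:
  1680 gigaelectronvolts = 1680e-3 teraelectronvolts = 1.68
  9080 gigaelectronvolts = 9080e-3 teraelectronvolts = 9.08
  0.0805 petaelectronvolts = 0.0805e3 teraelectronvolts = 80.5
  0.00711 petaelectronvolts = 0.00711e3 teraelectronvolts = 7.11
  9530 gigaelectronvolts = 9530e-3 teraelectronvolts = 9.53
Sum: 1.68 + 9.08 + 80.5 + 7.11 + 9.53 = 107.9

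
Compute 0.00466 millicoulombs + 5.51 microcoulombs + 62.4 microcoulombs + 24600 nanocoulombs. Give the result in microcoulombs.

In microcoulombs:
  0.00466 millicoulombs = 0.00466e3 microcoulombs = 4.66
  5.51 microcoulombs → 5.51
  62.4 microcoulombs → 62.4
  24600 nanocoulombs = 24600e-3 microcoulombs = 24.6
Sum: 4.66 + 5.51 + 62.4 + 24.6 = 97.17

97.17 microcoulombs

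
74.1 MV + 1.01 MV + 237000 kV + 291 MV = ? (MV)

In MV:
  74.1 MV → 74.1
  1.01 MV → 1.01
  237000 kV = 237000e-3 MV = 237
  291 MV → 291
Sum: 74.1 + 1.01 + 237 + 291 = 603.11

603.11 MV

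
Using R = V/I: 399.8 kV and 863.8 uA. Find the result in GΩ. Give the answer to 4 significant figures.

(399.8 × 10³) / (863.8 × 10⁻⁶) = 0.462839 × 10⁹ Ω

0.4628 GΩ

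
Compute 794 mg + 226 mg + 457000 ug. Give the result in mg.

1477 mg

In mg:
  794 mg → 794
  226 mg → 226
  457000 ug = 457000e-3 mg = 457
Sum: 794 + 226 + 457 = 1477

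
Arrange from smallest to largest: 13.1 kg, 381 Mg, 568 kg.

13.1 kg = 13100 g
381 Mg = 381000000 g
568 kg = 568000 g

13.1 kg < 568 kg < 381 Mg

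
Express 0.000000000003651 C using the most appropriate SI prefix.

3.651 pC

= 3.651 × 10⁻¹² C; 10⁻¹² is pico.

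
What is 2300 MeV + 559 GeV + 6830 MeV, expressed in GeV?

In GeV:
  2300 MeV = 2300 × 10^-3 GeV = 2.3
  559 GeV → 559
  6830 MeV = 6830 × 10^-3 GeV = 6.83
Sum: 2.3 + 559 + 6.83 = 568.13

568.13 GeV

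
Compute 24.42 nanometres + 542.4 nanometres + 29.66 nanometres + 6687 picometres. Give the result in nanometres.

603.167 nanometres

In nanometres:
  24.42 nanometres → 24.42
  542.4 nanometres → 542.4
  29.66 nanometres → 29.66
  6687 picometres = 6687e-3 nanometres = 6.687
Sum: 24.42 + 542.4 + 29.66 + 6.687 = 603.167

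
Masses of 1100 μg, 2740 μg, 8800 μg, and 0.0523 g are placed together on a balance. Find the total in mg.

64.94 mg

In mg:
  1100 μg = 1100 × 10^-3 mg = 1.1
  2740 μg = 2740 × 10^-3 mg = 2.74
  8800 μg = 8800 × 10^-3 mg = 8.8
  0.0523 g = 0.0523 × 10^3 mg = 52.3
Sum: 1.1 + 2.74 + 8.8 + 52.3 = 64.94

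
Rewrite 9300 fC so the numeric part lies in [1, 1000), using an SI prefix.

= 9.3e-12 C; 1e-12 is pico.

9.3 pC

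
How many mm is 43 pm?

0.000000043 mm

pico = 10⁻¹², milli = 10⁻³; factor is 10⁻⁹.
43 × 10⁻⁹ = 0.000000043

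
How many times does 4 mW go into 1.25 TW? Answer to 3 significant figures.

(1.25e12) / (4e-3) = 0.3125e15

312000000000000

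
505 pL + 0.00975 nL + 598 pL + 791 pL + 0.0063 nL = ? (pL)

1910.05 pL

In pL:
  505 pL → 505
  0.00975 nL = 0.00975 × 10^3 pL = 9.75
  598 pL → 598
  791 pL → 791
  0.0063 nL = 0.0063 × 10^3 pL = 6.3
Sum: 505 + 9.75 + 598 + 791 + 6.3 = 1910.05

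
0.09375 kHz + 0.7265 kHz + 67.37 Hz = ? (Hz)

887.62 Hz

In Hz:
  0.09375 kHz = 0.09375 × 10^3 Hz = 93.75
  0.7265 kHz = 0.7265 × 10^3 Hz = 726.5
  67.37 Hz → 67.37
Sum: 93.75 + 726.5 + 67.37 = 887.62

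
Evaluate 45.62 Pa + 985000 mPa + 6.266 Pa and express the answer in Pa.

In Pa:
  45.62 Pa → 45.62
  985000 mPa = 985000e-3 Pa = 985
  6.266 Pa → 6.266
Sum: 45.62 + 985 + 6.266 = 1036.886

1036.886 Pa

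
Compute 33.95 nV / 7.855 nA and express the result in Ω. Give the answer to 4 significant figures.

4.322 Ω

(33.95 × 10^-9) / (7.855 × 10^-9) = 4.32209 Ω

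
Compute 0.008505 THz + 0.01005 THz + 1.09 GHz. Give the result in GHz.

In GHz:
  0.008505 THz = 0.008505e3 GHz = 8.505
  0.01005 THz = 0.01005e3 GHz = 10.05
  1.09 GHz → 1.09
Sum: 8.505 + 10.05 + 1.09 = 19.645

19.645 GHz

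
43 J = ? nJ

(no prefix) = 10⁰, nano = 10⁻⁹; factor is 10⁹.
43 × 10⁹ = 43000000000

43000000000 nJ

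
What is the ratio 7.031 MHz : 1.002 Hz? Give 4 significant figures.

7017000

(7.031e6) / (1.002) = 7.017e6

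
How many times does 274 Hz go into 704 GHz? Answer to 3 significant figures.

2570000000

(704 × 10^9) / (274) = 2.569 × 10^9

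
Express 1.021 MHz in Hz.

mega = 10⁶, (no prefix) = 10⁰; factor is 10⁶.
1.021 × 10⁶ = 1021000

1021000 Hz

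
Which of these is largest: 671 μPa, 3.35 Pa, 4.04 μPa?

3.35 Pa

671 μPa = 0.000671 Pa
3.35 Pa = 3.35 Pa
4.04 μPa = 0.00000404 Pa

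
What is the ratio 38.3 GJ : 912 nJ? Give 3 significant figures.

(38.3 × 10⁹) / (912 × 10⁻⁹) = 0.042 × 10¹⁸

42000000000000000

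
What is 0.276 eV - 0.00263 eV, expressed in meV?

273.37 meV

In meV:
  0.276 eV = 0.276 × 10³ meV = 276
  0.00263 eV = 0.00263 × 10³ meV = 2.63
Difference: 276 - 2.63 = 273.37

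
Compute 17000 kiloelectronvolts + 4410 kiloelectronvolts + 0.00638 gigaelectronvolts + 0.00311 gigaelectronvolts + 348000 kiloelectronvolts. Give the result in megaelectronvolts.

378.9 megaelectronvolts

In megaelectronvolts:
  17000 kiloelectronvolts = 17000 × 10⁻³ megaelectronvolts = 17
  4410 kiloelectronvolts = 4410 × 10⁻³ megaelectronvolts = 4.41
  0.00638 gigaelectronvolts = 0.00638 × 10³ megaelectronvolts = 6.38
  0.00311 gigaelectronvolts = 0.00311 × 10³ megaelectronvolts = 3.11
  348000 kiloelectronvolts = 348000 × 10⁻³ megaelectronvolts = 348
Sum: 17 + 4.41 + 6.38 + 3.11 + 348 = 378.9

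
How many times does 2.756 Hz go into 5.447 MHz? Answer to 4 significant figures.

(5.447 × 10^6) / (2.756) = 1.9764 × 10^6

1976000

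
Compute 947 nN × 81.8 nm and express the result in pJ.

947 × 10⁻⁹ × 81.8 × 10⁻⁹ = 77464.6 × 10⁻¹⁸ J

0.0774646 pJ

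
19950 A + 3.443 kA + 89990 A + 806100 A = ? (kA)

In kA:
  19950 A = 19950 × 10^-3 kA = 19.95
  3.443 kA → 3.443
  89990 A = 89990 × 10^-3 kA = 89.99
  806100 A = 806100 × 10^-3 kA = 806.1
Sum: 19.95 + 3.443 + 89.99 + 806.1 = 919.483

919.483 kA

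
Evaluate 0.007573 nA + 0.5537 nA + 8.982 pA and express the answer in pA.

In pA:
  0.007573 nA = 0.007573e3 pA = 7.573
  0.5537 nA = 0.5537e3 pA = 553.7
  8.982 pA → 8.982
Sum: 7.573 + 553.7 + 8.982 = 570.255

570.255 pA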